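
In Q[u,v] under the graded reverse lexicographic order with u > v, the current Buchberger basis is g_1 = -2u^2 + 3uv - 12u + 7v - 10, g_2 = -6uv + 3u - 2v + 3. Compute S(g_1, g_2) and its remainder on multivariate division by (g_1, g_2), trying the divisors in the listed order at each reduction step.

lcm(LM(g_1), LM(g_2)) = u^2v.
S = (lcm/LT(g_1))·g_1 − (lcm/LT(g_2))·g_2 = -3/2uv^2 + 1/2u^2 + 17/3uv - 7/2v^2 + 1/2u + 5v.
Reduce S modulo (g_1, g_2) in that order:
  leading term uv^2: subtract (1/4v)·g_2 from -3/2uv^2 + 1/2u^2 + 17/3uv - 7/2v^2 + 1/2u + 5v → 1/2u^2 + 59/12uv - 3v^2 + 1/2u + 17/4v
  leading term u^2: subtract (-1/4)·g_1 from 1/2u^2 + 59/12uv - 3v^2 + 1/2u + 17/4v → 17/3uv - 3v^2 - 5/2u + 6v - 5/2
  leading term uv: subtract (-17/18)·g_2 from 17/3uv - 3v^2 - 5/2u + 6v - 5/2 → -3v^2 + 1/3u + 37/9v + 1/3
  leading term v^2: no divisor's leading term divides it; move -3v^2 to the remainder.
  leading term u: no divisor's leading term divides it; move 1/3u to the remainder.
  leading term v: no divisor's leading term divides it; move 37/9v to the remainder.
  leading term 1: no divisor's leading term divides it; move 1/3 to the remainder.
The remainder -3v^2 + 1/3u + 37/9v + 1/3 is nonzero, so it would be added as the next basis element.

S(g_1, g_2) = -3/2uv^2 + 1/2u^2 + 17/3uv - 7/2v^2 + 1/2u + 5v; remainder on division = -3v^2 + 1/3u + 37/9v + 1/3.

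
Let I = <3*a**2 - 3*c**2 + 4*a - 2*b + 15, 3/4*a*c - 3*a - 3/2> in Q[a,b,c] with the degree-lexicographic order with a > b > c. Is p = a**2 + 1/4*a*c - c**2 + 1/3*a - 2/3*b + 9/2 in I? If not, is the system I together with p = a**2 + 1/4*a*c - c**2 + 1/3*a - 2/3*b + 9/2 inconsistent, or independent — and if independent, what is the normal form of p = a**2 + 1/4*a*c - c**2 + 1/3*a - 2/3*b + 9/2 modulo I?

a**2 + 1/4*a*c - c**2 + 1/3*a - 2/3*b + 9/2 lies in I (it reduces to 0).

First compute the reduced Gröbner basis of I by Buchberger's algorithm.
f_1 = 3*a**2 - 3*c**2 + 4*a - 2*b + 15, LT = a**2.
f_2 = 3/4*a*c - 3*a - 3/2, LT = a*c.

S(f_1,f_2): lcm = a**2*c. S = -c**3 + 4*a**2 + 4/3*a*c - 2/3*b*c + 2*a + 5*c.
  leading term c**3: no divisor's leading term divides it; move -c**3 to the remainder.
  leading term a**2: subtract (4/3)·f_1 from 4*a**2 + 4/3*a*c - 2/3*b*c + 2*a + 5*c → 4/3*a*c - 2/3*b*c + 4*c**2 - 10/3*a + 8/3*b + 5*c - 20
  leading term a*c: subtract (16/9)·f_2 from 4/3*a*c - 2/3*b*c + 4*c**2 - 10/3*a + 8/3*b + 5*c - 20 → -2/3*b*c + 4*c**2 + 2*a + 8/3*b + 5*c - 52/3
  leading term b*c: no divisor's leading term divides it; move -2/3*b*c to the remainder.
  leading term c**2: no divisor's leading term divides it; move 4*c**2 to the remainder.
  leading term a: no divisor's leading term divides it; move 2*a to the remainder.
  leading term b: no divisor's leading term divides it; move 8/3*b to the remainder.
  leading term c: no divisor's leading term divides it; move 5*c to the remainder.
  leading term 1: no divisor's leading term divides it; move -52/3 to the remainder.
  remainder -c**3 - 2/3*b*c + 4*c**2 + 2*a + 8/3*b + 5*c - 52/3 ≠ 0; add h_3 = -c**3 - 2/3*b*c + 4*c**2 + 2*a + 8/3*b + 5*c - 52/3 to the basis.

The other S-polynomials (S(f_1,h_3), S(f_2,h_3)) all reduce to 0 modulo the current basis, so we have a Gröbner basis.
Inter-reduce: drop elements whose leading term is divisible by another's, tail-reduce, and make monic.
Reduced Gröbner basis: {c**3 + 2/3*b*c - 4*c**2 - 2*a - 8/3*b - 5*c + 52/3, a**2 - c**2 + 4/3*a - 2/3*b + 5, a*c - 4*a - 2}.
Label its elements g_1 = c**3 + 2/3*b*c - 4*c**2 - 2*a - 8/3*b - 5*c + 52/3, g_2 = a**2 - c**2 + 4/3*a - 2/3*b + 5, g_3 = a*c - 4*a - 2.

Reduce p = a**2 + 1/4*a*c - c**2 + 1/3*a - 2/3*b + 9/2 modulo G:
  leading term a**2: subtract (1)·g_2 from a**2 + 1/4*a*c - c**2 + 1/3*a - 2/3*b + 9/2 → 1/4*a*c - a - 1/2
  leading term a*c: subtract (1/4)·g_3 from 1/4*a*c - a - 1/2 → 0
  normal form = 0.
Since the normal form is 0, p ∈ I.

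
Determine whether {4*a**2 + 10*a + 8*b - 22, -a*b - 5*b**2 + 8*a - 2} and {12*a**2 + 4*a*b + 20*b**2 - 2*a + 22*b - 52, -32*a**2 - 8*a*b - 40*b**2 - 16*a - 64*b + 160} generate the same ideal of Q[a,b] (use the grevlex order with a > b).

No, the ideals differ.

Equality of ideals is decidable: compute both reduced Gröbner bases (unique for the ordering) and check whether they agree.
Buchberger on the first generating set:
f_1 = 4*a**2 + 10*a + 8*b - 22, LT = a**2.
f_2 = -a*b - 5*b**2 + 8*a - 2, LT = a*b.

S(f_1,f_2): lcm = a**2*b. S = -5*a*b**2 + 8*a**2 + 5/2*a*b + 2*b**2 - 2*a - 11/2*b.
  leading term a*b**2: subtract (5*b)·f_2 from -5*a*b**2 + 8*a**2 + 5/2*a*b + 2*b**2 - 2*a - 11/2*b → 25*b**3 + 8*a**2 - 75/2*a*b + 2*b**2 - 2*a + 9/2*b
  leading term b**3: no divisor's leading term divides it; move 25*b**3 to the remainder.
  leading term a**2: subtract (2)·f_1 from 8*a**2 - 75/2*a*b + 2*b**2 - 2*a + 9/2*b → -75/2*a*b + 2*b**2 - 22*a - 23/2*b + 44
  leading term a*b: subtract (75/2)·f_2 from -75/2*a*b + 2*b**2 - 22*a - 23/2*b + 44 → 379/2*b**2 - 322*a - 23/2*b + 119
  leading term b**2: no divisor's leading term divides it; move 379/2*b**2 to the remainder.
  leading term a: no divisor's leading term divides it; move -322*a to the remainder.
  leading term b: no divisor's leading term divides it; move -23/2*b to the remainder.
  leading term 1: no divisor's leading term divides it; move 119 to the remainder.
  remainder 25*b**3 + 379/2*b**2 - 322*a - 23/2*b + 119 ≠ 0; add g_3 = 25*b**3 + 379/2*b**2 - 322*a - 23/2*b + 119 to the basis.

The other S-polynomials (S(f_1,g_3), S(f_2,g_3)) all reduce to 0 modulo the current basis, so we have a Gröbner basis.
Inter-reduce: drop elements whose leading term is divisible by another's, tail-reduce, and make monic.
Reduced Gröbner basis: {b**3 + 379/50*b**2 - 322/25*a - 23/50*b + 119/25, a**2 + 5/2*a + 2*b - 11/2, a*b + 5*b**2 - 8*a + 2}.

Buchberger on the second generating set:
h_1 = 12*a**2 + 4*a*b + 20*b**2 - 2*a + 22*b - 52, LT = a**2.
h_2 = -32*a**2 - 8*a*b - 40*b**2 - 16*a - 64*b + 160, LT = a**2.

S(h_1,h_2): lcm = a**2. S = 1/12*a*b + 5/12*b**2 - 2/3*a - 1/6*b + 2/3.
  leading term a*b: no divisor's leading term divides it; move 1/12*a*b to the remainder.
  leading term b**2: no divisor's leading term divides it; move 5/12*b**2 to the remainder.
  leading term a: no divisor's leading term divides it; move -2/3*a to the remainder.
  leading term b: no divisor's leading term divides it; move -1/6*b to the remainder.
  leading term 1: no divisor's leading term divides it; move 2/3 to the remainder.
  remainder 1/12*a*b + 5/12*b**2 - 2/3*a - 1/6*b + 2/3 ≠ 0; add k_3 = 1/12*a*b + 5/12*b**2 - 2/3*a - 1/6*b + 2/3 to the basis.

S(h_1,k_3): lcm = a**2*b. S = -14/3*a*b**2 + 5/3*b**3 + 8*a**2 + 11/6*a*b + 11/6*b**2 - 8*a - 13/3*b.
  leading term a*b**2: subtract (-56*b)·k_3 from -14/3*a*b**2 + 5/3*b**3 + 8*a**2 + 11/6*a*b + 11/6*b**2 - 8*a - 13/3*b → 25*b**3 + 8*a**2 - 71/2*a*b - 15/2*b**2 - 8*a + 33*b
  leading term b**3: no divisor's leading term divides it; move 25*b**3 to the remainder.
  leading term a**2: subtract (2/3)·h_1 from 8*a**2 - 71/2*a*b - 15/2*b**2 - 8*a + 33*b → -229/6*a*b - 125/6*b**2 - 20/3*a + 55/3*b + 104/3
  leading term a*b: subtract (-458)·k_3 from -229/6*a*b - 125/6*b**2 - 20/3*a + 55/3*b + 104/3 → 170*b**2 - 312*a - 58*b + 340
  leading term b**2: no divisor's leading term divides it; move 170*b**2 to the remainder.
  leading term a: no divisor's leading term divides it; move -312*a to the remainder.
  leading term b: no divisor's leading term divides it; move -58*b to the remainder.
  leading term 1: no divisor's leading term divides it; move 340 to the remainder.
  remainder 25*b**3 + 170*b**2 - 312*a - 58*b + 340 ≠ 0; add k_4 = 25*b**3 + 170*b**2 - 312*a - 58*b + 340 to the basis.

The other S-polynomials (S(h_2,k_3), S(h_1,k_4), S(h_2,k_4), S(k_3,k_4)) all reduce to 0 modulo the current basis, so we have a Gröbner basis.
Inter-reduce: drop elements whose leading term is divisible by another's, tail-reduce, and make monic.
Reduced Gröbner basis: {b**3 + 34/5*b**2 - 312/25*a - 58/25*b + 68/5, a**2 + 5/2*a + 5/2*b - 7, a*b + 5*b**2 - 8*a - 2*b + 8}.

The bases are distinct; the ideals are different.
The choice of monomial ordering does not affect the verdict — as long as both bases are computed under the same ordering, their equality decides ideal equality.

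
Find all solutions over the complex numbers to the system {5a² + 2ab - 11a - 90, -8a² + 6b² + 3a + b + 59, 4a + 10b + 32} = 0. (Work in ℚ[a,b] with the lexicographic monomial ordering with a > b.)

{(-3, -2)}

Compute a lex Gröbner basis by Buchberger's algorithm.
f_1 = 5a² + 2ab - 11a - 90, LT = a².
f_2 = -8a² + 3a + 6b² + b + 59, LT = a².
f_3 = 4a + 10b + 32, LT = a.

S(f_1,f_2): lcm = a². S = ⅖ab - 73/40a + ¾b² + ⅛b - 85/8.
  leading term ab: subtract (1/10b)·f_3 from ⅖ab - 73/40a + ¾b² + ⅛b - 85/8 → -73/40a - ¼b² - 123/40b - 85/8
  leading term a: subtract (-73/160)·f_3 from -73/40a - ¼b² - 123/40b - 85/8 → -¼b² + 119/80b + 159/40
  leading term b²: no divisor's leading term divides it; move -¼b² to the remainder.
  leading term b: no divisor's leading term divides it; move 119/80b to the remainder.
  leading term 1: no divisor's leading term divides it; move 159/40 to the remainder.
  remainder -¼b² + 119/80b + 159/40 ≠ 0; add h_4 = -¼b² + 119/80b + 159/40 to the basis.

S(f_1,f_3): lcm = a². S = -21/10ab - 51/5a - 18.
  leading term ab: subtract (-21/40b)·f_3 from -21/10ab - 51/5a - 18 → -51/5a + 21/4b² + 84/5b - 18
  leading term a: subtract (-51/20)·f_3 from -51/5a + 21/4b² + 84/5b - 18 → 21/4b² + 423/10b + 318/5
  leading term b²: subtract (-21)·h_4 from 21/4b² + 423/10b + 318/5 → 5883/80b + 5883/40
  leading term b: no divisor's leading term divides it; move 5883/80b to the remainder.
  leading term 1: no divisor's leading term divides it; move 5883/40 to the remainder.
  remainder 5883/80b + 5883/40 ≠ 0; add h_5 = 5883/80b + 5883/40 to the basis.

The other S-polynomials (S(f_2,f_3), S(f_1,h_4), S(f_2,h_4), S(f_3,h_4), S(f_1,h_5), S(f_2,h_5), S(f_3,h_5), S(h_4,h_5)) all reduce to 0 modulo the current basis, so we have a Gröbner basis.
Inter-reduce: drop elements whose leading term is divisible by another's, tail-reduce, and make monic.
Reduced Gröbner basis: {a + 3, b + 2}.

The lex basis is triangular: the last element involves only b. Solving b + 2 = 0 gives b ∈ {-2}; substituting each value into the earlier elements determines the remaining variables.
  b = -2: the earlier basis element becomes a + 3 = 0, giving a = -3 — point (-3, -2).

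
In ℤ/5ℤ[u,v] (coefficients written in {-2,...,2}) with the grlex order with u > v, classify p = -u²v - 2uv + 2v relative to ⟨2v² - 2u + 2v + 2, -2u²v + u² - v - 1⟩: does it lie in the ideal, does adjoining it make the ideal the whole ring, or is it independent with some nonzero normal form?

-u²v - 2uv + 2v is independent of I; its normal form modulo I is 2u² - 2uv - 2.

First compute the reduced Gröbner basis of I by Buchberger's algorithm.
f_1 = 2v² - 2u + 2v + 2, LT = v².
f_2 = -2u²v + u² - v - 1, LT = u²v.

S(f_1,f_2): lcm = u²v². S = -u³ - u²v + u² + 2v² + 2v.
  reduce S modulo (f_1, f_2):
  remainder -u³ - 2u² + 2u - 2v + 1 ≠ 0; add h_3 = -u³ - 2u² + 2u - 2v + 1 to the basis.

The other S-polynomials (S(f_1,h_3), S(f_2,h_3)) all reduce to 0 modulo the current basis, so we have a Gröbner basis.
Inter-reduce: drop elements whose leading term is divisible by another's, tail-reduce, and make monic.
Reduced Gröbner basis: {u³ + 2u² - 2u + 2v - 1, u²v + 2u² - 2v - 2, v² - u + v + 1}.
Label its elements g_1 = u³ + 2u² - 2u + 2v - 1, g_2 = u²v + 2u² - 2v - 2, g_3 = v² - u + v + 1.

Reduce p = -u²v - 2uv + 2v modulo G:
  leading term u²v: subtract (-1)·g_2 from -u²v - 2uv + 2v → 2u² - 2uv - 2
  leading term u²: no divisor's leading term divides it; move 2u² to the remainder.
  leading term uv: no divisor's leading term divides it; move -2uv to the remainder.
  leading term 1: no divisor's leading term divides it; move -2 to the remainder.
  normal form = 2u² - 2uv - 2.
The normal form is nonzero, so p ∉ I. Since p minus its normal form lies in I, I + (p) = I + (r) where r = 2u² - 2uv - 2; decide whether this ideal is the whole ring.
Run Buchberger on G together with r (pairs among the g_i already reduce to 0 since G is a Gröbner basis):
g_1 = u³ + 2u² - 2u + 2v - 1, LT = u³.
g_2 = u²v + 2u² - 2v - 2, LT = u²v.
g_3 = v² - u + v + 1, LT = v².
r = 2u² - 2uv - 2, LT = u².

S(g_1,r): lcm = u³. S = u²v + 2u² - u + 2v - 1.
  reduce S modulo (g_1, g_2, g_3, r):
  remainder -u - v + 1 ≠ 0; add m_5 = -u - v + 1 to the basis.

S(g_2,r): lcm = u²v. S = uv² + 2u² - v - 2.
  reduce S modulo (g_1, g_2, g_3, r, m_5):
  remainder v ≠ 0; add m_6 = v to the basis.

The other S-polynomials (S(g_1,g_2), S(g_1,g_3), S(g_2,g_3), S(g_3,r), S(g_1,m_5), S(g_2,m_5), S(g_3,m_5), S(r,m_5), S(g_1,m_6), S(g_2,m_6), S(g_3,m_6), S(r,m_6), S(m_5,m_6)) all reduce to 0 modulo the current basis, so we have a Gröbner basis.
Inter-reduce: drop elements whose leading term is divisible by another's, tail-reduce, and make monic.
Reduced Gröbner basis: {u - 1, v}.
The reduced Gröbner basis of I + (p) is {u - 1, v} ≠ {1}, a proper ideal, so the enlarged system stays consistent: p is independent of I, with normal form 2u² - 2uv - 2.

The remainder on division by a Gröbner basis is unique — it is the normal form.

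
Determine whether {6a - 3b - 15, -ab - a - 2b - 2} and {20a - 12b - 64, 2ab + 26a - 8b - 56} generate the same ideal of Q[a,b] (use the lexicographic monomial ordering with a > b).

Since reduced Gröbner bases are canonical representatives of ideals under a given ordering, it suffices to compute and compare them.
Buchberger on the first generating set:
f_1 = 6a - 3b - 15, LT = a.
f_2 = -ab - a - 2b - 2, LT = ab.

S(f_1,f_2): lcm = ab. S = -a - 1/2b^2 - 9/2b - 2.
  leading term a: subtract (-1/6)·f_1 from -a - 1/2b^2 - 9/2b - 2 → -1/2b^2 - 5b - 9/2
  leading term b^2: no divisor's leading term divides it; move -1/2b^2 to the remainder.
  leading term b: no divisor's leading term divides it; move -5b to the remainder.
  leading term 1: no divisor's leading term divides it; move -9/2 to the remainder.
  remainder -1/2b^2 - 5b - 9/2 ≠ 0; add g_3 = -1/2b^2 - 5b - 9/2 to the basis.

The other S-polynomials (S(f_1,g_3), S(f_2,g_3)) all reduce to 0 modulo the current basis, so we have a Gröbner basis.
Inter-reduce: drop elements whose leading term is divisible by another's, tail-reduce, and make monic.
Reduced Gröbner basis: {a - 1/2b - 5/2, b^2 + 10b + 9}.

Buchberger on the second generating set:
h_1 = 20a - 12b - 64, LT = a.
h_2 = 2ab + 26a - 8b - 56, LT = ab.

S(h_1,h_2): lcm = ab. S = -13a - 3/5b^2 + 4/5b + 28.
  leading term a: subtract (-13/20)·h_1 from -13a - 3/5b^2 + 4/5b + 28 → -3/5b^2 - 7b - 68/5
  leading term b^2: no divisor's leading term divides it; move -3/5b^2 to the remainder.
  leading term b: no divisor's leading term divides it; move -7b to the remainder.
  leading term 1: no divisor's leading term divides it; move -68/5 to the remainder.
  remainder -3/5b^2 - 7b - 68/5 ≠ 0; add k_3 = -3/5b^2 - 7b - 68/5 to the basis.

The other S-polynomials (S(h_1,k_3), S(h_2,k_3)) all reduce to 0 modulo the current basis, so we have a Gröbner basis.
Inter-reduce: drop elements whose leading term is divisible by another's, tail-reduce, and make monic.
Reduced Gröbner basis: {a - 3/5b - 16/5, b^2 + 35/3b + 68/3}.

The bases are distinct; the ideals are different.

No, the ideals differ.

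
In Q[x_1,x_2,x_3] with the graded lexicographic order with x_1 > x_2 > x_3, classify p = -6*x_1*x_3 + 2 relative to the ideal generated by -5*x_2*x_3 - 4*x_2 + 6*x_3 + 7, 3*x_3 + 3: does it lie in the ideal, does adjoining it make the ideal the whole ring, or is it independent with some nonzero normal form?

First compute the reduced Gröbner basis of I by Buchberger's algorithm.
f_1 = -5*x_2*x_3 - 4*x_2 + 6*x_3 + 7, LT = x_2*x_3.
f_2 = 3*x_3 + 3, LT = x_3.

S(f_1,f_2): lcm = x_2*x_3. S = -1/5*x_2 - 6/5*x_3 - 7/5.
  leading term x_2: no divisor's leading term divides it; move -1/5*x_2 to the remainder.
  leading term x_3: subtract (-2/5)·f_2 from -6/5*x_3 - 7/5 → -1/5
  leading term 1: no divisor's leading term divides it; move -1/5 to the remainder.
  remainder -1/5*x_2 - 1/5 ≠ 0; add h_3 = -1/5*x_2 - 1/5 to the basis.

The other S-polynomials (S(f_1,h_3), S(f_2,h_3)) all reduce to 0 modulo the current basis, so we have a Gröbner basis.
Inter-reduce: drop elements whose leading term is divisible by another's, tail-reduce, and make monic.
Reduced Gröbner basis: {x_2 + 1, x_3 + 1}.
Label its elements g_1 = x_2 + 1, g_2 = x_3 + 1.

Reduce p = -6*x_1*x_3 + 2 modulo G:
  leading term x_1*x_3: subtract (-6*x_1)·g_2 from -6*x_1*x_3 + 2 → 6*x_1 + 2
  leading term x_1: no divisor's leading term divides it; move 6*x_1 to the remainder.
  leading term 1: no divisor's leading term divides it; move 2 to the remainder.
  normal form = 6*x_1 + 2.
The normal form is nonzero, so p ∉ I. Since p minus its normal form lies in I, I + (p) = I + (r) where r = 6*x_1 + 2; decide whether this ideal is the whole ring.
Run Buchberger on G together with r (pairs among the g_i already reduce to 0 since G is a Gröbner basis):
g_1 = x_2 + 1, LT = x_2.
g_2 = x_3 + 1, LT = x_3.
r = 6*x_1 + 2, LT = x_1.

The S-polynomials (S(g_1,g_2), S(g_1,r), S(g_2,r)) all reduce to 0 modulo the current basis, so we have a Gröbner basis.
Inter-reduce: drop elements whose leading term is divisible by another's, tail-reduce, and make monic.
Reduced Gröbner basis: {x_1 + 1/3, x_2 + 1, x_3 + 1}.
The reduced Gröbner basis of I + (p) is {x_1 + 1/3, x_2 + 1, x_3 + 1} ≠ {1}, a proper ideal, so the enlarged system stays consistent: p is independent of I, with normal form 6*x_1 + 2.

-6*x_1*x_3 + 2 is independent of I; its normal form modulo I is 6*x_1 + 2.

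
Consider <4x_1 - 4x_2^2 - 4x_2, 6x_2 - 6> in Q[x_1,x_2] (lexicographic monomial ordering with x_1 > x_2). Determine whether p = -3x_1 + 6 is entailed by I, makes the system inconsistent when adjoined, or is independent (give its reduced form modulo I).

First compute the reduced Gröbner basis of I by Buchberger's algorithm.
f_1 = 4x_1 - 4x_2^2 - 4x_2, LT = x_1.
f_2 = 6x_2 - 6, LT = x_2.

The S-polynomials (S(f_1,f_2)) all reduce to 0 modulo the current basis, so we have a Gröbner basis.
Inter-reduce: drop elements whose leading term is divisible by another's, tail-reduce, and make monic.
Reduced Gröbner basis: {x_1 - 2, x_2 - 1}.
Label its elements g_1 = x_1 - 2, g_2 = x_2 - 1.

Reduce p = -3x_1 + 6 modulo G:
  leading term x_1: subtract (-3)·g_1 from -3x_1 + 6 → 0
  normal form = 0.
Since the normal form is 0, p ∈ I.

Ideal membership is decidable via reduction modulo a Gröbner basis.

-3x_1 + 6 lies in I (it reduces to 0).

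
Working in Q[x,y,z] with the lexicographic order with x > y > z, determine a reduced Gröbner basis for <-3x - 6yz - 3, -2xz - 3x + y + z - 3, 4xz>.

G = {x - 2z^2 + 6z + 1, y - 6z^2 + 19z, z^3 - 3z^2 - 1/2z}

f_1 = -3x - 6yz - 3, LT = x.
f_2 = -2xz - 3x + y + z - 3, LT = xz.
f_3 = 4xz, LT = xz.

S(f_1,f_2): lcm = xz. S = -3/2x + 2yz^2 + 1/2y + 3/2z - 3/2.
  leading term x: subtract (1/2)·f_1 from -3/2x + 2yz^2 + 1/2y + 3/2z - 3/2 → 2yz^2 + 3yz + 1/2y + 3/2z
  leading term yz^2: no divisor's leading term divides it; move 2yz^2 to the remainder.
  leading term yz: no divisor's leading term divides it; move 3yz to the remainder.
  leading term y: no divisor's leading term divides it; move 1/2y to the remainder.
  leading term z: no divisor's leading term divides it; move 3/2z to the remainder.
  remainder 2yz^2 + 3yz + 1/2y + 3/2z ≠ 0; add g_4 = 2yz^2 + 3yz + 1/2y + 3/2z to the basis.

S(f_1,f_3): lcm = xz. S = 2yz^2 + z.
  leading term yz^2: subtract (1)·g_4 from 2yz^2 + z → -3yz - 1/2y - 1/2z
  leading term yz: no divisor's leading term divides it; move -3yz to the remainder.
  leading term y: no divisor's leading term divides it; move -1/2y to the remainder.
  leading term z: no divisor's leading term divides it; move -1/2z to the remainder.
  remainder -3yz - 1/2y - 1/2z ≠ 0; add g_5 = -3yz - 1/2y - 1/2z to the basis.

S(f_3,g_4): lcm = xyz^2. S = -3/2xyz - 1/4xy - 3/4xz.
  leading term xyz: subtract (1/2yz)·f_1 from -3/2xyz - 1/4xy - 3/4xz → -1/4xy - 3/4xz + 3y^2z^2 + 3/2yz
  leading term xy: subtract (1/12y)·f_1 from -1/4xy - 3/4xz + 3y^2z^2 + 3/2yz → -3/4xz + 3y^2z^2 + 1/2y^2z + 3/2yz + 1/4y
  leading term xz: subtract (1/4z)·f_1 from -3/4xz + 3y^2z^2 + 1/2y^2z + 3/2yz + 1/4y → 3y^2z^2 + 1/2y^2z + 3/2yz^2 + 3/2yz + 1/4y + 3/4z
  leading term y^2z^2: subtract (3/2y)·g_4 from 3y^2z^2 + 1/2y^2z + 3/2yz^2 + 3/2yz + 1/4y + 3/4z → -4y^2z - 3/4y^2 + 3/2yz^2 - 3/4yz + 1/4y + 3/4z
  leading term y^2z: subtract (4/3y)·g_5 from -4y^2z - 3/4y^2 + 3/2yz^2 - 3/4yz + 1/4y + 3/4z → -1/12y^2 + 3/2yz^2 - 1/12yz + 1/4y + 3/4z
  leading term y^2: no divisor's leading term divides it; move -1/12y^2 to the remainder.
  leading term yz^2: subtract (3/4)·g_4 from 3/2yz^2 - 1/12yz + 1/4y + 3/4z → -7/3yz - 1/8y - 3/8z
  leading term yz: subtract (7/9)·g_5 from -7/3yz - 1/8y - 3/8z → 19/72y + 1/72z
  leading term y: no divisor's leading term divides it; move 19/72y to the remainder.
  leading term z: no divisor's leading term divides it; move 1/72z to the remainder.
  remainder -1/12y^2 + 19/72y + 1/72z ≠ 0; add g_6 = -1/12y^2 + 19/72y + 1/72z to the basis.

S(g_4,g_5): lcm = yz^2. S = 4/3yz + 1/4y - 1/6z^2 + 3/4z.
  leading term yz: subtract (-4/9)·g_5 from 4/3yz + 1/4y - 1/6z^2 + 3/4z → 1/36y - 1/6z^2 + 19/36z
  leading term y: no divisor's leading term divides it; move 1/36y to the remainder.
  leading term z^2: no divisor's leading term divides it; move -1/6z^2 to the remainder.
  leading term z: no divisor's leading term divides it; move 19/36z to the remainder.
  remainder 1/36y - 1/6z^2 + 19/36z ≠ 0; add g_7 = 1/36y - 1/6z^2 + 19/36z to the basis.

S(g_4,g_6): lcm = y^2z^2. S = 3/2y^2z + 1/4y^2 + 19/6yz^2 + 3/4yz + 1/6z^3.
  leading term y^2z: subtract (-1/2y)·g_5 from 3/2y^2z + 1/4y^2 + 19/6yz^2 + 3/4yz + 1/6z^3 → 19/6yz^2 + 1/2yz + 1/6z^3
  leading term yz^2: subtract (19/12)·g_4 from 19/6yz^2 + 1/2yz + 1/6z^3 → -17/4yz - 19/24y + 1/6z^3 - 19/8z
  leading term yz: subtract (17/12)·g_5 from -17/4yz - 19/24y + 1/6z^3 - 19/8z → -1/12y + 1/6z^3 - 5/3z
  leading term y: subtract (-3)·g_7 from -1/12y + 1/6z^3 - 5/3z → 1/6z^3 - 1/2z^2 - 1/12z
  leading term z^3: no divisor's leading term divides it; move 1/6z^3 to the remainder.
  leading term z^2: no divisor's leading term divides it; move -1/2z^2 to the remainder.
  leading term z: no divisor's leading term divides it; move -1/12z to the remainder.
  remainder 1/6z^3 - 1/2z^2 - 1/12z ≠ 0; add g_8 = 1/6z^3 - 1/2z^2 - 1/12z to the basis.

The other S-polynomials (S(f_2,f_3), S(f_1,g_4), S(f_2,g_4), S(f_1,g_5), S(f_2,g_5), S(f_3,g_5), S(f_1,g_6), S(f_2,g_6), S(f_3,g_6), S(g_5,g_6), S(f_1,g_7), S(f_2,g_7), S(f_3,g_7), S(g_4,g_7), S(g_5,g_7), S(g_6,g_7), S(f_1,g_8), S(f_2,g_8), S(f_3,g_8), S(g_4,g_8), S(g_5,g_8), S(g_6,g_8), S(g_7,g_8)) all reduce to 0 modulo the current basis, so we have a Gröbner basis.
Inter-reduce: drop elements whose leading term is divisible by another's, tail-reduce, and make monic.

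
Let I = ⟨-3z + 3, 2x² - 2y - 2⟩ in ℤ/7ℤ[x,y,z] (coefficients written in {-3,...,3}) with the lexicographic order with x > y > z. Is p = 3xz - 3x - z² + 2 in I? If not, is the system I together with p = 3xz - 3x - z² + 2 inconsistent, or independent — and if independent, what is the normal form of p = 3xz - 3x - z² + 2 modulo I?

Adjoining 3xz - 3x - z² + 2 makes the ideal the whole ring: the system is inconsistent.

First compute the reduced Gröbner basis of I by Buchberger's algorithm.
f_1 = -3z + 3, LT = z.
f_2 = 2x² - 2y - 2, LT = x².

The S-polynomials (S(f_1,f_2)) all reduce to 0 modulo the current basis, so we have a Gröbner basis.
Inter-reduce: drop elements whose leading term is divisible by another's, tail-reduce, and make monic.
Reduced Gröbner basis: {x² - y - 1, z - 1}.
Label its elements g_1 = x² - y - 1, g_2 = z - 1.

Reduce p = 3xz - 3x - z² + 2 modulo G:
  leading term xz: subtract (3x)·g_2 from 3xz - 3x - z² + 2 → -z² + 2
  leading term z²: subtract (-z)·g_2 from -z² + 2 → -z + 2
  leading term z: subtract (-1)·g_2 from -z + 2 → 1
  leading term 1: no divisor's leading term divides it; move 1 to the remainder.
  normal form = 1.
The normal form is nonzero, so p ∉ I. Since p minus its normal form lies in I, I + (p) = I + (r) where r = 1; decide whether this ideal is the whole ring.
Here r = 1 is a nonzero constant, hence a unit: 1 ∈ I + (p), the Gröbner basis of I + (p) is {1}, and the enlarged system has no common solution — adjoining p is inconsistent.

Ideal membership is decidable via reduction modulo a Gröbner basis.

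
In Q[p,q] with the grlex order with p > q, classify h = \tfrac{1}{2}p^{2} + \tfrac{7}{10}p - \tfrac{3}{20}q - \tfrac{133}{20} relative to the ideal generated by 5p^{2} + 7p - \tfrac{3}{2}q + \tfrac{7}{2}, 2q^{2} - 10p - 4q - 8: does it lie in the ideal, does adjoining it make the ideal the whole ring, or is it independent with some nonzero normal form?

First compute the reduced Gröbner basis of I by Buchberger's algorithm.
f_1 = 5p^{2} + 7p - \tfrac{3}{2}q + \tfrac{7}{2}, LT = p^{2}.
f_2 = 2q^{2} - 10p - 4q - 8, LT = q^{2}.

The S-polynomials (S(f_1,f_2)) all reduce to 0 modulo the current basis, so we have a Gröbner basis.
Inter-reduce: drop elements whose leading term is divisible by another's, tail-reduce, and make monic.
Reduced Gröbner basis: {p^{2} + \tfrac{7}{5}p - \tfrac{3}{10}q + \tfrac{7}{10}, q^{2} - 5p - 2q - 4}.
Label its elements g_1 = p^{2} + \tfrac{7}{5}p - \tfrac{3}{10}q + \tfrac{7}{10}, g_2 = q^{2} - 5p - 2q - 4.

Reduce h = \tfrac{1}{2}p^{2} + \tfrac{7}{10}p - \tfrac{3}{20}q - \tfrac{133}{20} modulo G:
  leading term p^{2}: subtract (\tfrac{1}{2})·g_1 from \tfrac{1}{2}p^{2} + \tfrac{7}{10}p - \tfrac{3}{20}q - \tfrac{133}{20} → -7
  leading term 1: no divisor's leading term divides it; move -7 to the remainder.
  normal form = -7.
The normal form is nonzero, so h ∉ I. Since h minus its normal form lies in I, I + (h) = I + (r) where r = -7; decide whether this ideal is the whole ring.
Here r = -7 is a nonzero constant, hence a unit: 1 ∈ I + (h), the Gröbner basis of I + (h) is {1}, and the enlarged system has no common solution — adjoining h is inconsistent.

Adjoining \tfrac{1}{2}p^{2} + \tfrac{7}{10}p - \tfrac{3}{20}q - \tfrac{133}{20} makes the ideal the whole ring: the system is inconsistent.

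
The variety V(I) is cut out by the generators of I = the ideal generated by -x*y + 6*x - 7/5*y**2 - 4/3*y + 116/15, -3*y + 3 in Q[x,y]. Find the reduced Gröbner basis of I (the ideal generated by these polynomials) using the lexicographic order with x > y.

f_1 = -x*y + 6*x - 7/5*y**2 - 4/3*y + 116/15, LT = x*y.
f_2 = -3*y + 3, LT = y.

S(f_1,f_2): lcm = x*y. S = -5*x + 7/5*y**2 + 4/3*y - 116/15.
  leading term x: no divisor's leading term divides it; move -5*x to the remainder.
  leading term y**2: subtract (-7/15*y)·f_2 from 7/5*y**2 + 4/3*y - 116/15 → 41/15*y - 116/15
  leading term y: subtract (-41/45)·f_2 from 41/15*y - 116/15 → -5
  leading term 1: no divisor's leading term divides it; move -5 to the remainder.
  remainder -5*x - 5 ≠ 0; add g_3 = -5*x - 5 to the basis.

The other S-polynomials (S(f_1,g_3), S(f_2,g_3)) all reduce to 0 modulo the current basis, so we have a Gröbner basis.
Inter-reduce: drop elements whose leading term is divisible by another's, tail-reduce, and make monic.

G = {x + 1, y - 1}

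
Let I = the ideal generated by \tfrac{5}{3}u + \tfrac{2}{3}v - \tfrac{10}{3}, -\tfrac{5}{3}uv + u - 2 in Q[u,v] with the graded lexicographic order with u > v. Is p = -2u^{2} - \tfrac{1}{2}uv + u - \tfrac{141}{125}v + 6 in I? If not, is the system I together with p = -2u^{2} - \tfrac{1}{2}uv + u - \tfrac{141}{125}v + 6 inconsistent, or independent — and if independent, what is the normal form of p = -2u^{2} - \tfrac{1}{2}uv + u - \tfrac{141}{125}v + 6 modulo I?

First compute the reduced Gröbner basis of I by Buchberger's algorithm.
f_1 = \tfrac{5}{3}u + \tfrac{2}{3}v - \tfrac{10}{3}, LT = u.
f_2 = -\tfrac{5}{3}uv + u - 2, LT = uv.

S(f_1,f_2): lcm = uv. S = \tfrac{2}{5}v^{2} + \tfrac{3}{5}u - 2v - \tfrac{6}{5}.
  leading term v^{2}: no divisor's leading term divides it; move \tfrac{2}{5}v^{2} to the remainder.
  leading term u: subtract (\tfrac{9}{25})·f_1 from \tfrac{3}{5}u - 2v - \tfrac{6}{5} → -\tfrac{56}{25}v
  leading term v: no divisor's leading term divides it; move -\tfrac{56}{25}v to the remainder.
  remainder \tfrac{2}{5}v^{2} - \tfrac{56}{25}v ≠ 0; add h_3 = \tfrac{2}{5}v^{2} - \tfrac{56}{25}v to the basis.

The other S-polynomials (S(f_1,h_3), S(f_2,h_3)) all reduce to 0 modulo the current basis, so we have a Gröbner basis.
Inter-reduce: drop elements whose leading term is divisible by another's, tail-reduce, and make monic.
Reduced Gröbner basis: {v^{2} - \tfrac{28}{5}v, u + \tfrac{2}{5}v - 2}.
Label its elements g_1 = v^{2} - \tfrac{28}{5}v, g_2 = u + \tfrac{2}{5}v - 2.

Reduce p = -2u^{2} - \tfrac{1}{2}uv + u - \tfrac{141}{125}v + 6 modulo G:
  leading term u^{2}: subtract (-2u)·g_2 from -2u^{2} - \tfrac{1}{2}uv + u - \tfrac{141}{125}v + 6 → \tfrac{3}{10}uv - 3u - \tfrac{141}{125}v + 6
  leading term uv: subtract (\tfrac{3}{10}v)·g_2 from \tfrac{3}{10}uv - 3u - \tfrac{141}{125}v + 6 → -\tfrac{3}{25}v^{2} - 3u - \tfrac{66}{125}v + 6
  leading term v^{2}: subtract (-\tfrac{3}{25})·g_1 from -\tfrac{3}{25}v^{2} - 3u - \tfrac{66}{125}v + 6 → -3u - \tfrac{6}{5}v + 6
  leading term u: subtract (-3)·g_2 from -3u - \tfrac{6}{5}v + 6 → 0
  normal form = 0.
Since the normal form is 0, p ∈ I.

-2u^{2} - \tfrac{1}{2}uv + u - \tfrac{141}{125}v + 6 lies in I (it reduces to 0).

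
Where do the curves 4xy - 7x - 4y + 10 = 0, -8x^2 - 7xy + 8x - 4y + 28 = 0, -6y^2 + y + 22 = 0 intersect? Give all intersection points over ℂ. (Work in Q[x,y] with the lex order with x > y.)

{(-2, 2)}

Compute a lex Gröbner basis by Buchberger's algorithm.
f_1 = 4xy - 7x - 4y + 10, LT = xy.
f_2 = -8x^2 - 7xy + 8x - 4y + 28, LT = x^2.
f_3 = -6y^2 + y + 22, LT = y^2.

S(f_1,f_2): lcm = x^2y. S = -7/4x^2 - 7/8xy^2 + 5/2x - 1/2y^2 + 7/2y.
  reduce S modulo (f_1, f_2, f_3):
  remainder 3/4x + 19/3y - 67/6 ≠ 0; add h_4 = 3/4x + 19/3y - 67/6 to the basis.

S(f_1,f_3): lcm = xy^2. S = -19/12xy + 11/3x - y^2 + 5/2y.
  reduce S modulo (f_1, f_2, f_3, h_4):
  remainder -184/27y + 368/27 ≠ 0; add h_5 = -184/27y + 368/27 to the basis.

The other S-polynomials (S(f_2,f_3), S(f_1,h_4), S(f_2,h_4), S(f_3,h_4), S(f_1,h_5), S(f_2,h_5), S(f_3,h_5), S(h_4,h_5)) all reduce to 0 modulo the current basis, so we have a Gröbner basis.
Inter-reduce: drop elements whose leading term is divisible by another's, tail-reduce, and make monic.
Reduced Gröbner basis: {x + 2, y - 2}.

From the last basis element, y - 2 = 0, so y takes values in {2}. Each choice, substituted upward through the basis, yields the corresponding point(s) of the solution set.
  y = 2: the earlier basis element becomes x + 2 = 0, giving x = -2 — point (-2, 2).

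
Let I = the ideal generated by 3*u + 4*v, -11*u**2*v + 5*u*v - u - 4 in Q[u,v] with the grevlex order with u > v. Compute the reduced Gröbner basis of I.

G = {v**3 + 15/44*v**2 - 3/44*v + 9/44, u + 4/3*v}

This is the nonlinear analogue of row-reducing a linear system.

f_1 = 3*u + 4*v, LT = u.
f_2 = -11*u**2*v + 5*u*v - u - 4, LT = u**2*v.

S(f_1,f_2): lcm = u**2*v. S = 4/3*u*v**2 + 5/11*u*v - 1/11*u - 4/11.
  leading term u*v**2: subtract (4/9*v**2)·f_1 from 4/3*u*v**2 + 5/11*u*v - 1/11*u - 4/11 → -16/9*v**3 + 5/11*u*v - 1/11*u - 4/11
  leading term v**3: no divisor's leading term divides it; move -16/9*v**3 to the remainder.
  leading term u*v: subtract (5/33*v)·f_1 from 5/11*u*v - 1/11*u - 4/11 → -20/33*v**2 - 1/11*u - 4/11
  leading term v**2: no divisor's leading term divides it; move -20/33*v**2 to the remainder.
  leading term u: subtract (-1/33)·f_1 from -1/11*u - 4/11 → 4/33*v - 4/11
  leading term v: no divisor's leading term divides it; move 4/33*v to the remainder.
  leading term 1: no divisor's leading term divides it; move -4/11 to the remainder.
  remainder -16/9*v**3 - 20/33*v**2 + 4/33*v - 4/11 ≠ 0; add g_3 = -16/9*v**3 - 20/33*v**2 + 4/33*v - 4/11 to the basis.

S(f_1,g_3): leading monomials are coprime, so the S-polynomial reduces to 0 (Buchberger's first criterion).
S(f_2,g_3): lcm = u**2*v**3. S = -15/44*u**2*v**2 - 5/11*u*v**3 + 3/44*u**2*v + 1/11*u*v**2 - 9/44*u**2 + 4/11*v**2.
  leading term u**2*v**2: subtract (-5/44*u*v**2)·f_1 from -15/44*u**2*v**2 - 5/11*u*v**3 + 3/44*u**2*v + 1/11*u*v**2 - 9/44*u**2 + 4/11*v**2 → 3/44*u**2*v + 1/11*u*v**2 - 9/44*u**2 + 4/11*v**2
  leading term u**2*v: subtract (1/44*u*v)·f_1 from 3/44*u**2*v + 1/11*u*v**2 - 9/44*u**2 + 4/11*v**2 → -9/44*u**2 + 4/11*v**2
  leading term u**2: subtract (-3/44*u)·f_1 from -9/44*u**2 + 4/11*v**2 → 3/11*u*v + 4/11*v**2
  leading term u*v: subtract (1/11*v)·f_1 from 3/11*u*v + 4/11*v**2 → 0
  remainder 0.

Every S-polynomial of the final basis reduces to 0, so we have a Gröbner basis.
Inter-reduce: drop elements whose leading term is divisible by another's, tail-reduce, and make monic.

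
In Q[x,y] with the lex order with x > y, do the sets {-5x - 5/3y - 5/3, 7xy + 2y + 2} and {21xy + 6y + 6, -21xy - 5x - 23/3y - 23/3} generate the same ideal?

Yes, the ideals are equal.

Two ideals are equal iff their reduced Gröbner bases coincide (the reduced basis is unique for a fixed ordering).
Buchberger on the first generating set:
f_1 = -5x - 5/3y - 5/3, LT = x.
f_2 = 7xy + 2y + 2, LT = xy.

S(f_1,f_2): lcm = xy. S = 1/3y^2 + 1/21y - 2/7.
  leading term y^2: no divisor's leading term divides it; move 1/3y^2 to the remainder.
  leading term y: no divisor's leading term divides it; move 1/21y to the remainder.
  leading term 1: no divisor's leading term divides it; move -2/7 to the remainder.
  remainder 1/3y^2 + 1/21y - 2/7 ≠ 0; add g_3 = 1/3y^2 + 1/21y - 2/7 to the basis.

The other S-polynomials (S(f_1,g_3), S(f_2,g_3)) all reduce to 0 modulo the current basis, so we have a Gröbner basis.
Inter-reduce: drop elements whose leading term is divisible by another's, tail-reduce, and make monic.
Reduced Gröbner basis: {x + 1/3y + 1/3, y^2 + 1/7y - 6/7}.

Buchberger on the second generating set:
h_1 = 21xy + 6y + 6, LT = xy.
h_2 = -21xy - 5x - 23/3y - 23/3, LT = xy.

S(h_1,h_2): lcm = xy. S = -5/21x - 5/63y - 5/63.
  leading term x: no divisor's leading term divides it; move -5/21x to the remainder.
  leading term y: no divisor's leading term divides it; move -5/63y to the remainder.
  leading term 1: no divisor's leading term divides it; move -5/63 to the remainder.
  remainder -5/21x - 5/63y - 5/63 ≠ 0; add k_3 = -5/21x - 5/63y - 5/63 to the basis.

S(h_1,k_3): lcm = xy. S = -1/3y^2 - 1/21y + 2/7.
  leading term y^2: no divisor's leading term divides it; move -1/3y^2 to the remainder.
  leading term y: no divisor's leading term divides it; move -1/21y to the remainder.
  leading term 1: no divisor's leading term divides it; move 2/7 to the remainder.
  remainder -1/3y^2 - 1/21y + 2/7 ≠ 0; add k_4 = -1/3y^2 - 1/21y + 2/7 to the basis.

The other S-polynomials (S(h_2,k_3), S(h_1,k_4), S(h_2,k_4), S(k_3,k_4)) all reduce to 0 modulo the current basis, so we have a Gröbner basis.
Inter-reduce: drop elements whose leading term is divisible by another's, tail-reduce, and make monic.
Reduced Gröbner basis: {x + 1/3y + 1/3, y^2 + 1/7y - 6/7}.

The two bases agree; hence the ideals are identical.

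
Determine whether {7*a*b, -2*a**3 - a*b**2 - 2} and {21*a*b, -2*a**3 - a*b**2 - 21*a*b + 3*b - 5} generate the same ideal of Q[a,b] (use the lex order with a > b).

Two ideals are equal iff their reduced Gröbner bases coincide (the reduced basis is unique for a fixed ordering).
Buchberger on the first generating set:
f_1 = 7*a*b, LT = a*b.
f_2 = -2*a**3 - a*b**2 - 2, LT = a**3.

S(f_1,f_2): lcm = a**3*b. S = -1/2*a*b**3 - b.
  leading term a*b**3: subtract (-1/14*b**2)·f_1 from -1/2*a*b**3 - b → -b
  leading term b: no divisor's leading term divides it; move -b to the remainder.
  remainder -b ≠ 0; add g_3 = -b to the basis.

The other S-polynomials (S(f_1,g_3), S(f_2,g_3)) all reduce to 0 modulo the current basis, so we have a Gröbner basis.
Inter-reduce: drop elements whose leading term is divisible by another's, tail-reduce, and make monic.
Reduced Gröbner basis: {a**3 + 1, b}.

Buchberger on the second generating set:
h_1 = 21*a*b, LT = a*b.
h_2 = -2*a**3 - a*b**2 - 21*a*b + 3*b - 5, LT = a**3.

S(h_1,h_2): lcm = a**3*b. S = -1/2*a*b**3 - 21/2*a*b**2 + 3/2*b**2 - 5/2*b.
  leading term a*b**3: subtract (-1/42*b**2)·h_1 from -1/2*a*b**3 - 21/2*a*b**2 + 3/2*b**2 - 5/2*b → -21/2*a*b**2 + 3/2*b**2 - 5/2*b
  leading term a*b**2: subtract (-1/2*b)·h_1 from -21/2*a*b**2 + 3/2*b**2 - 5/2*b → 3/2*b**2 - 5/2*b
  leading term b**2: no divisor's leading term divides it; move 3/2*b**2 to the remainder.
  leading term b: no divisor's leading term divides it; move -5/2*b to the remainder.
  remainder 3/2*b**2 - 5/2*b ≠ 0; add k_3 = 3/2*b**2 - 5/2*b to the basis.

The other S-polynomials (S(h_1,k_3), S(h_2,k_3)) all reduce to 0 modulo the current basis, so we have a Gröbner basis.
Inter-reduce: drop elements whose leading term is divisible by another's, tail-reduce, and make monic.
Reduced Gröbner basis: {a**3 - 3/2*b + 5/2, a*b, b**2 - 5/3*b}.

Since the reduced bases disagree, the two ideals are not the same.
The choice of monomial ordering does not affect the verdict — as long as both bases are computed under the same ordering, their equality decides ideal equality.

No, the ideals differ.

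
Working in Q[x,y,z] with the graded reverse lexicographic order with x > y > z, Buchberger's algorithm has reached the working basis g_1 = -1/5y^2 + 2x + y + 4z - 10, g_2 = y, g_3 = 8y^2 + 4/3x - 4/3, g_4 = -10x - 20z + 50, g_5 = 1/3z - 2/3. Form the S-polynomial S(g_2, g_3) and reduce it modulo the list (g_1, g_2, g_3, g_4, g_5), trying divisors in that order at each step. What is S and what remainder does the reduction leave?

S(g_2, g_3) = -1/6x + 1/6; remainder on division = 0.

lcm(LM(g_2), LM(g_3)) = y^2.
S = (lcm/LT(g_2))·g_2 − (lcm/LT(g_3))·g_3 = -1/6x + 1/6.
Reduce S modulo (g_1, g_2, g_3, g_4, g_5) in that order:
  leading term x: subtract (1/60)·g_4 from -1/6x + 1/6 → 1/3z - 2/3
  leading term z: subtract (1)·g_5 from 1/3z - 2/3 → 0
The remainder is 0, so this S-polynomial contributes no new basis element.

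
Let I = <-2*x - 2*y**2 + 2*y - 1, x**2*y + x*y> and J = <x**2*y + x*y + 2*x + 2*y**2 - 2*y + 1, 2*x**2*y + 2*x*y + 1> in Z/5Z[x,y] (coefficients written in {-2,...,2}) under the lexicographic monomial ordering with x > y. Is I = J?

No, the ideals differ.

For a fixed monomial order, each ideal has a unique reduced Gröbner basis; comparing bases decides equality.
Buchberger on the first generating set:
f_1 = -2*x - 2*y**2 + 2*y - 1, LT = x.
f_2 = x**2*y + x*y, LT = x**2*y.

S(f_1,f_2): lcm = x**2*y. S = x*y**3 - x*y**2 + 2*x*y.
  leading term x*y**3: subtract (2*y**3)·f_1 from x*y**3 - x*y**2 + 2*x*y → -x*y**2 + 2*x*y - y**5 + y**4 + 2*y**3
  leading term x*y**2: subtract (-2*y**2)·f_1 from -x*y**2 + 2*x*y - y**5 + y**4 + 2*y**3 → 2*x*y - y**5 + 2*y**4 + y**3 - 2*y**2
  leading term x*y: subtract (-y)·f_1 from 2*x*y - y**5 + 2*y**4 + y**3 - 2*y**2 → -y**5 + 2*y**4 - y**3 - y
  leading term y**5: no divisor's leading term divides it; move -y**5 to the remainder.
  leading term y**4: no divisor's leading term divides it; move 2*y**4 to the remainder.
  leading term y**3: no divisor's leading term divides it; move -y**3 to the remainder.
  leading term y: no divisor's leading term divides it; move -y to the remainder.
  remainder -y**5 + 2*y**4 - y**3 - y ≠ 0; add g_3 = -y**5 + 2*y**4 - y**3 - y to the basis.

The other S-polynomials (S(f_1,g_3), S(f_2,g_3)) all reduce to 0 modulo the current basis, so we have a Gröbner basis.
Inter-reduce: drop elements whose leading term is divisible by another's, tail-reduce, and make monic.
Reduced Gröbner basis: {x + y**2 - y - 2, y**5 - 2*y**4 + y**3 + y}.

Buchberger on the second generating set:
h_1 = x**2*y + x*y + 2*x + 2*y**2 - 2*y + 1, LT = x**2*y.
h_2 = 2*x**2*y + 2*x*y + 1, LT = x**2*y.

S(h_1,h_2): lcm = x**2*y. S = 2*x + 2*y**2 - 2*y - 2.
  leading term x: no divisor's leading term divides it; move 2*x to the remainder.
  leading term y**2: no divisor's leading term divides it; move 2*y**2 to the remainder.
  leading term y: no divisor's leading term divides it; move -2*y to the remainder.
  leading term 1: no divisor's leading term divides it; move -2 to the remainder.
  remainder 2*x + 2*y**2 - 2*y - 2 ≠ 0; add k_3 = 2*x + 2*y**2 - 2*y - 2 to the basis.

S(h_1,k_3): lcm = x**2*y. S = -x*y**3 + x*y**2 + 2*x*y + 2*x + 2*y**2 - 2*y + 1.
  leading term x*y**3: subtract (2*y**3)·k_3 from -x*y**3 + x*y**2 + 2*x*y + 2*x + 2*y**2 - 2*y + 1 → x*y**2 + 2*x*y + 2*x + y**5 - y**4 - y**3 + 2*y**2 - 2*y + 1
  leading term x*y**2: subtract (-2*y**2)·k_3 from x*y**2 + 2*x*y + 2*x + y**5 - y**4 - y**3 + 2*y**2 - 2*y + 1 → 2*x*y + 2*x + y**5 - 2*y**4 - 2*y**2 - 2*y + 1
  leading term x*y: subtract (y)·k_3 from 2*x*y + 2*x + y**5 - 2*y**4 - 2*y**2 - 2*y + 1 → 2*x + y**5 - 2*y**4 - 2*y**3 + 1
  leading term x: subtract (1)·k_3 from 2*x + y**5 - 2*y**4 - 2*y**3 + 1 → y**5 - 2*y**4 - 2*y**3 - 2*y**2 + 2*y - 2
  leading term y**5: no divisor's leading term divides it; move y**5 to the remainder.
  leading term y**4: no divisor's leading term divides it; move -2*y**4 to the remainder.
  leading term y**3: no divisor's leading term divides it; move -2*y**3 to the remainder.
  leading term y**2: no divisor's leading term divides it; move -2*y**2 to the remainder.
  leading term y: no divisor's leading term divides it; move 2*y to the remainder.
  leading term 1: no divisor's leading term divides it; move -2 to the remainder.
  remainder y**5 - 2*y**4 - 2*y**3 - 2*y**2 + 2*y - 2 ≠ 0; add k_4 = y**5 - 2*y**4 - 2*y**3 - 2*y**2 + 2*y - 2 to the basis.

The other S-polynomials (S(h_2,k_3), S(h_1,k_4), S(h_2,k_4), S(k_3,k_4)) all reduce to 0 modulo the current basis, so we have a Gröbner basis.
Inter-reduce: drop elements whose leading term is divisible by another's, tail-reduce, and make monic.
Reduced Gröbner basis: {x + y**2 - y - 1, y**5 - 2*y**4 - 2*y**3 - 2*y**2 + 2*y - 2}.

Since the reduced bases disagree, the two ideals are not the same.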